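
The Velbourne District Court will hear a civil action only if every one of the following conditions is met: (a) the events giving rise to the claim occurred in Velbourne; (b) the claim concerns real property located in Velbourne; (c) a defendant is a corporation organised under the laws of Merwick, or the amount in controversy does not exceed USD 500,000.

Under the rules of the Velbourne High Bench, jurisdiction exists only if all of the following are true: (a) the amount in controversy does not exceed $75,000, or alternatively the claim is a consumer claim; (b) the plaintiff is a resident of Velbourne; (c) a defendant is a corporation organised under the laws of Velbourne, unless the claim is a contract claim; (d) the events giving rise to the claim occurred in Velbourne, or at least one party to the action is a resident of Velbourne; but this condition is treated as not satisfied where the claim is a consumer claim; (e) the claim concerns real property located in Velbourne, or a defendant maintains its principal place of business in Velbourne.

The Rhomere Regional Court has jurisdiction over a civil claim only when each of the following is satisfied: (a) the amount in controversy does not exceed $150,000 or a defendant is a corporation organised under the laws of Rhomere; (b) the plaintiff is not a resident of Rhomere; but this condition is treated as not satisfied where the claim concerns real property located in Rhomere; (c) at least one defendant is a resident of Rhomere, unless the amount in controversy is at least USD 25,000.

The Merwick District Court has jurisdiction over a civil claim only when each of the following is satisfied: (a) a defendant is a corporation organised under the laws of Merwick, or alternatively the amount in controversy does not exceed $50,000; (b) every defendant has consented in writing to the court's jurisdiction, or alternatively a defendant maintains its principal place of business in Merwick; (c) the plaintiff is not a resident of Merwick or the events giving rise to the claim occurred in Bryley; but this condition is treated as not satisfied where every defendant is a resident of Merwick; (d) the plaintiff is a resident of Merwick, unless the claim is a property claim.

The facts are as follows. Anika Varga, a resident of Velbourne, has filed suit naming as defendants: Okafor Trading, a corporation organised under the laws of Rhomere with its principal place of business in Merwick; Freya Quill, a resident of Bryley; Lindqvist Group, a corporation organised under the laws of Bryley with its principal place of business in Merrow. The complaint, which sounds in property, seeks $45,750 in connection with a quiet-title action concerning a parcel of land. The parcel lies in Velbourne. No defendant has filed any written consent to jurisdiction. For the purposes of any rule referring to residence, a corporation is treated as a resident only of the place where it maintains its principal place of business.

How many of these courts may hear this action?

The Velbourne District Court:
  (a) The operative events occurred in Velbourne. Satisfied.
  (b) The property lies in Velbourne. Met.
  (c) The amount in controversy is $45,750, within the $500,000 ceiling — that alternative is enough. Satisfied.
  → The court has jurisdiction.
The Velbourne High Bench:
  (a) The amount in controversy is $45,750, within the $75,000 ceiling, so this disjunct is met. Met.
  (b) The plaintiff resides in Velbourne. Satisfied.
  (c) The corporate defendant(s) are organised in Bryley, Rhomere, not Velbourne. The proviso offers no rescue either, since the claim is a property claim, not a contract claim. Not met.
  (d) The operative events occurred in Velbourne, so this disjunct is met. And the carve-out is inapplicable — the claim is a property claim, not a consumer claim. Met.
  (e) The property lies in Velbourne, which satisfies one of the alternatives. Met.
  → No jurisdiction.
The Rhomere Regional Court:
  (a) The amount in controversy is $45,750, within the $150,000 ceiling, so one alternative holds. Condition met.
  (b) The plaintiff resides in Velbourne, which is not Rhomere. The carve-out does not apply: the property lies in Velbourne, not Rhomere. Condition met.
  (c) No defendant resides in Rhomere (they reside in Merwick, Bryley, Merrow). But the amount in controversy is USD 45,750, which meets the USD 25,000 floor, and the 'unless' clause therefore excuses the requirement. Satisfied.
  → The court has jurisdiction.
The Merwick District Court:
  (a) The amount in controversy is 45,750 dollars, within the 50,000 dollars ceiling, so one alternative holds. Satisfied.
  (b) Okafor Trading has its principal place of business in Merwick, so one alternative holds. Condition met.
  (c) The plaintiff resides in Velbourne, which is not Merwick, so one alternative holds. The exception is not triggered, since the defendants reside as follows — Okafor Trading in Merwick, Freya Quill in Bryley, Lindqvist Group in Merrow — not all in Merwick. Met.
  (d) The plaintiff resides in Velbourne, not Merwick. However, the claim is a property claim, so the 'unless' proviso supplies this condition. Met.
  → Every requirement is satisfied — jurisdiction.
Courts with jurisdiction: the Velbourne District Court, the Rhomere Regional Court, the Merwick District Court — 3 in total.

3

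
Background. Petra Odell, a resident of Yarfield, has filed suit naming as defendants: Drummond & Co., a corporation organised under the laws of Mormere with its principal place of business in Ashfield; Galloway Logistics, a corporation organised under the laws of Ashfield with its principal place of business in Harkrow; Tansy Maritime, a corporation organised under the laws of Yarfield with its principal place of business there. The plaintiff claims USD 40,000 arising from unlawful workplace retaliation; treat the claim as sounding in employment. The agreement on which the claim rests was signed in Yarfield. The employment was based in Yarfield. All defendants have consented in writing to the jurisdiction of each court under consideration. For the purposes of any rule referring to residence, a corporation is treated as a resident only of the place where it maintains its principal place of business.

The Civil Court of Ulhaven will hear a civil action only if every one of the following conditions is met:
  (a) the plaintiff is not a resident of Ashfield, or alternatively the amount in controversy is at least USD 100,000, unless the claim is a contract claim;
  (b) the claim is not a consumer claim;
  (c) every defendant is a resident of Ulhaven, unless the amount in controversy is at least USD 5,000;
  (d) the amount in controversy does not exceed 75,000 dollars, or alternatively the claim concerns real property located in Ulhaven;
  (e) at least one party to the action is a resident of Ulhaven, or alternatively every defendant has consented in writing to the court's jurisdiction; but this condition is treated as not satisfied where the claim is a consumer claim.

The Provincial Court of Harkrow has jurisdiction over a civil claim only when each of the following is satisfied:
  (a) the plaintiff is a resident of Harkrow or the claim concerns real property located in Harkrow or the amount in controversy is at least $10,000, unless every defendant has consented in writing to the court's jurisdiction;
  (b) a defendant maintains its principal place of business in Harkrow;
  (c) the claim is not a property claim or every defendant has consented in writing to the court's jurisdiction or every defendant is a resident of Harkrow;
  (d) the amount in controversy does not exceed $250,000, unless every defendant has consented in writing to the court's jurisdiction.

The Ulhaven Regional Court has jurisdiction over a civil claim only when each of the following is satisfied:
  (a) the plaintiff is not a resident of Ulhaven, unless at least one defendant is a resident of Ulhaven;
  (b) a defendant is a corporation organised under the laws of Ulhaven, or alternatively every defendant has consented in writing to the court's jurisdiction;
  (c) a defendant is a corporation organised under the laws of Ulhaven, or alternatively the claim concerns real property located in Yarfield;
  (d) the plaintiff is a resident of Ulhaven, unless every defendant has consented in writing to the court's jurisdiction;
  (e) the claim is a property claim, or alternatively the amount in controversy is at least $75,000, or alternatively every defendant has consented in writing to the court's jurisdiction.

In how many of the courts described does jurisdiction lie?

The Civil Court of Ulhaven:
  (a) The plaintiff resides in Yarfield, which is not Ashfield — that alternative is enough. Condition met.
  (b) The claim is an employment claim, not a consumer claim. Condition met.
  (c) The defendants reside as follows — Drummond & Co. in Ashfield, Galloway Logistics in Harkrow, Tansy Maritime in Yarfield — not all in Ulhaven. However, the amount in controversy is 40,000 dollars, which meets the $5,000 floor, so the 'unless' proviso supplies this condition. Condition met.
  (d) The amount in controversy is $40,000, within the USD 75,000 ceiling, which satisfies one of the alternatives. Condition met.
  (e) Every defendant has filed written consent, which satisfies one of the alternatives. And the carve-out is inapplicable — the claim is an employment claim, not a consumer claim. Satisfied.
  → Every requirement is satisfied — jurisdiction.
The Provincial Court of Harkrow:
  (a) The amount in controversy is $40,000, which meets the $10,000 floor, which satisfies one of the alternatives. Condition met.
  (b) Galloway Logistics has its principal place of business in Harkrow. Satisfied.
  (c) The claim is an employment claim, not a property claim — that alternative is enough. Condition met.
  (d) The amount in controversy is USD 40,000, within the $250,000 ceiling. Condition met.
  → All conditions met; jurisdiction exists.
The Ulhaven Regional Court:
  (a) The plaintiff resides in Yarfield, which is not Ulhaven. Condition met.
  (b) Every defendant has filed written consent, so one alternative holds. Met.
  (c) The corporate defendant(s) are organised in Ashfield, Mormere, Yarfield, not Ulhaven; the claim does not concern real property — none of the alternatives is met. Fails.
  (d) The plaintiff resides in Yarfield, not Ulhaven. However, every defendant has filed written consent, so the 'unless' proviso supplies this condition. Met.
  (e) Every defendant has filed written consent, which satisfies one of the alternatives. Satisfied.
  → No jurisdiction.
Courts with jurisdiction: the Civil Court of Ulhaven, the Provincial Court of Harkrow — 2 in total.

2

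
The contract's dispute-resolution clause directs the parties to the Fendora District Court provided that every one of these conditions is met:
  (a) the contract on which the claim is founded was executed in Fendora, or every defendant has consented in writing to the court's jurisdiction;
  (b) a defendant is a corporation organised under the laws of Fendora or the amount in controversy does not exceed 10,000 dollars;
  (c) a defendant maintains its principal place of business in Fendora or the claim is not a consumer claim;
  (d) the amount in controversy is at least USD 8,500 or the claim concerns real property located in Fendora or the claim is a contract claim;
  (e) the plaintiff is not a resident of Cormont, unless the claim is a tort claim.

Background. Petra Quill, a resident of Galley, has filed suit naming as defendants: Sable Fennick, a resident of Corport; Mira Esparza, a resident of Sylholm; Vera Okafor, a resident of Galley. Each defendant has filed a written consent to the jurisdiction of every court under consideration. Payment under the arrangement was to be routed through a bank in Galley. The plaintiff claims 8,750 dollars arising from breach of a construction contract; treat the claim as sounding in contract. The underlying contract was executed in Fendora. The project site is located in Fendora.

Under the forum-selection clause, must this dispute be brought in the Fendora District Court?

The Fendora District Court:
  (a) The contract was executed in Fendora — that alternative is enough. Satisfied.
  (b) The amount in controversy is 8,750 dollars, within the $10,000 ceiling — that alternative is enough. Satisfied.
  (c) The claim is a contract claim, not a consumer claim, so this disjunct is met. Met.
  (d) The amount in controversy is 8,750 dollars, which meets the USD 8,500 floor, which satisfies one of the alternatives. Satisfied.
  (e) The plaintiff resides in Galley, which is not Cormont. Satisfied.
  → The clause applies.

Yes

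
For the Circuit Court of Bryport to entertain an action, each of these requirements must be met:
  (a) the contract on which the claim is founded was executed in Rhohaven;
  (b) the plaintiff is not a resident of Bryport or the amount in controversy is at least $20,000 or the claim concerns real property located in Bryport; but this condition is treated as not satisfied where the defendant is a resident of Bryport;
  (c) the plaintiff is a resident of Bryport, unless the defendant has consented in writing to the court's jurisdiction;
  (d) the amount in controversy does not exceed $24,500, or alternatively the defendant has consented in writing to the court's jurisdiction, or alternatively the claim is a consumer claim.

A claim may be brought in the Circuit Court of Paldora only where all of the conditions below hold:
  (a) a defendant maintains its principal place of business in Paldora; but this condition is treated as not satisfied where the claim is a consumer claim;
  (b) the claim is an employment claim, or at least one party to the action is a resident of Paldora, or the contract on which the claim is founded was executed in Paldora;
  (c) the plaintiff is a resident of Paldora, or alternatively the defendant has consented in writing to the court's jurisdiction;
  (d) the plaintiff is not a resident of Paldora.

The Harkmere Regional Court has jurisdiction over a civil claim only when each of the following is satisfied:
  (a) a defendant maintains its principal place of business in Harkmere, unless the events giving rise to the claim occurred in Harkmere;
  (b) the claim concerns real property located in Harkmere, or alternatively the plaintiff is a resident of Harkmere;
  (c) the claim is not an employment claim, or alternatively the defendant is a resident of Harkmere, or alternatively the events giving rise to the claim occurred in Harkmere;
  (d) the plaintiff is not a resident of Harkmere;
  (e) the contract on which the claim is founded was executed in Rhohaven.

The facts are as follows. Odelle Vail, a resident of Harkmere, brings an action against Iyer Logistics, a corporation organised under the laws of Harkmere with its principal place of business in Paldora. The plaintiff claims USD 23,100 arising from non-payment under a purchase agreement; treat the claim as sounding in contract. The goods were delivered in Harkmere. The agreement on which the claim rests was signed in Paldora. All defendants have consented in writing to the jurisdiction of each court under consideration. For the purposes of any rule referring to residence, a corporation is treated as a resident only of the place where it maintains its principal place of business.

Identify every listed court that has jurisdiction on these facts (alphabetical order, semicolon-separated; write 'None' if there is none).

the Circuit Court of Paldora

The Circuit Court of Bryport:
  (a) The contract was executed in Paldora, not Rhohaven. Not met.
  (b) The plaintiff resides in Harkmere, which is not Bryport, so this disjunct is met. The carve-out does not apply: the defendant resides in Paldora, not Bryport. Met.
  (c) The plaintiff resides in Harkmere, not Bryport. However, every defendant has filed written consent, so the 'unless' proviso supplies this condition. Met.
  (d) The amount in controversy is $23,100, within the $24,500 ceiling — that alternative is enough. Condition met.
  → The court lacks jurisdiction.
The Circuit Court of Paldora:
  (a) Iyer Logistics has its principal place of business in Paldora. The carve-out does not apply: the claim is a contract claim, not a consumer claim. Met.
  (b) Iyer Logistics resides in Paldora, so this disjunct is met. Met.
  (c) Every defendant has filed written consent, which satisfies one of the alternatives. Met.
  (d) The plaintiff resides in Harkmere, which is not Paldora. Met.
  → Jurisdiction lies.
The Harkmere Regional Court:
  (a) The corporate defendant(s) have their principal place of business in Paldora, not Harkmere. However, the operative events occurred in Harkmere, so the 'unless' proviso supplies this condition. Met.
  (b) The plaintiff resides in Harkmere — that alternative is enough. Met.
  (c) The claim is a contract claim, not an employment claim, so this disjunct is met. Condition met.
  (d) The plaintiff resides in Harkmere. Not met.
  (e) The contract was executed in Paldora, not Rhohaven. Not met.
  → At least one condition fails; no jurisdiction.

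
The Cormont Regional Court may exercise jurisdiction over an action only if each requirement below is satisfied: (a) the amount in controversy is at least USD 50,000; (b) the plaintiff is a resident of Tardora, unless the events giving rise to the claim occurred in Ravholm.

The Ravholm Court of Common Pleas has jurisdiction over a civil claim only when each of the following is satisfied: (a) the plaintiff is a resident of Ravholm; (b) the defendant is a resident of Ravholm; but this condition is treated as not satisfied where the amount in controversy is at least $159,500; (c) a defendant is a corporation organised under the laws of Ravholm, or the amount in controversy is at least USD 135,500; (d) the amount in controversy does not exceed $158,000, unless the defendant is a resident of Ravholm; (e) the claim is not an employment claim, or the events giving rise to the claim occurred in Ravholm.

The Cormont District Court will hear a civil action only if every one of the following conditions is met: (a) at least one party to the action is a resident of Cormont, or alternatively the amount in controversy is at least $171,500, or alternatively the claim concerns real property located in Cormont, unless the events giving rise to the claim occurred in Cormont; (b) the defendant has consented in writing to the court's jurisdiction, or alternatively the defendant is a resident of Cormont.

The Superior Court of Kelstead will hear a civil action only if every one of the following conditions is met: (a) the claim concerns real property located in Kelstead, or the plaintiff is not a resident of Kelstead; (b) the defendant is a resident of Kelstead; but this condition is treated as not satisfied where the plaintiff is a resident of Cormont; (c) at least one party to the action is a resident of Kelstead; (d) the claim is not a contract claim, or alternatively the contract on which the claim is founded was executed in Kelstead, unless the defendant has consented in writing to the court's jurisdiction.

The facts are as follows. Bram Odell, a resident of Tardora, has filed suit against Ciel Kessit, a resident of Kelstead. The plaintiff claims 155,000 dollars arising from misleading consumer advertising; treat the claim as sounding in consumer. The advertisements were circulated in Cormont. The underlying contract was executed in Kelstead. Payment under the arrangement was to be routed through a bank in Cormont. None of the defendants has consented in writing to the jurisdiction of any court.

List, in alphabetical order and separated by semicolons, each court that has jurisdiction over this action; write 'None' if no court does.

the Cormont Regional Court; the Superior Court of Kelstead

The Cormont Regional Court:
  (a) The amount in controversy is 155,000 dollars, which meets the 50,000 dollars floor. Condition met.
  (b) The plaintiff resides in Tardora. Satisfied.
  → The court has jurisdiction.
The Ravholm Court of Common Pleas:
  (a) The plaintiff resides in Tardora, not Ravholm. Fails.
  (b) The defendant resides in Kelstead, not Ravholm. Fails.
  (c) The amount in controversy is 155,000 dollars, which meets the 135,500 dollars floor, so this disjunct is met. Satisfied.
  (d) The amount in controversy is USD 155,000, within the $158,000 ceiling. Condition met.
  (e) The claim is a consumer claim, not an employment claim, so one alternative holds. Condition met.
  → The court lacks jurisdiction.
The Cormont District Court:
  (a) No party resides in Cormont; the amount in controversy is $155,000, below the USD 171,500 floor; the claim does not concern real property — no alternative holds. However, the operative events occurred in Cormont, so the 'unless' proviso supplies this condition. Met.
  (b) No such written consent has been filed; the defendant resides in Kelstead, not Cormont — every alternative fails. Fails.
  → Not every requirement is met — no jurisdiction.
The Superior Court of Kelstead:
  (a) The plaintiff resides in Tardora, which is not Kelstead, which satisfies one of the alternatives. Satisfied.
  (b) The defendant resides in Kelstead. The carve-out does not apply: the plaintiff resides in Tardora, not Cormont. Met.
  (c) Ciel Kessit resides in Kelstead. Met.
  (d) The claim is a consumer claim, not a contract claim, so this disjunct is met. Met.
  → Every requirement is satisfied — jurisdiction.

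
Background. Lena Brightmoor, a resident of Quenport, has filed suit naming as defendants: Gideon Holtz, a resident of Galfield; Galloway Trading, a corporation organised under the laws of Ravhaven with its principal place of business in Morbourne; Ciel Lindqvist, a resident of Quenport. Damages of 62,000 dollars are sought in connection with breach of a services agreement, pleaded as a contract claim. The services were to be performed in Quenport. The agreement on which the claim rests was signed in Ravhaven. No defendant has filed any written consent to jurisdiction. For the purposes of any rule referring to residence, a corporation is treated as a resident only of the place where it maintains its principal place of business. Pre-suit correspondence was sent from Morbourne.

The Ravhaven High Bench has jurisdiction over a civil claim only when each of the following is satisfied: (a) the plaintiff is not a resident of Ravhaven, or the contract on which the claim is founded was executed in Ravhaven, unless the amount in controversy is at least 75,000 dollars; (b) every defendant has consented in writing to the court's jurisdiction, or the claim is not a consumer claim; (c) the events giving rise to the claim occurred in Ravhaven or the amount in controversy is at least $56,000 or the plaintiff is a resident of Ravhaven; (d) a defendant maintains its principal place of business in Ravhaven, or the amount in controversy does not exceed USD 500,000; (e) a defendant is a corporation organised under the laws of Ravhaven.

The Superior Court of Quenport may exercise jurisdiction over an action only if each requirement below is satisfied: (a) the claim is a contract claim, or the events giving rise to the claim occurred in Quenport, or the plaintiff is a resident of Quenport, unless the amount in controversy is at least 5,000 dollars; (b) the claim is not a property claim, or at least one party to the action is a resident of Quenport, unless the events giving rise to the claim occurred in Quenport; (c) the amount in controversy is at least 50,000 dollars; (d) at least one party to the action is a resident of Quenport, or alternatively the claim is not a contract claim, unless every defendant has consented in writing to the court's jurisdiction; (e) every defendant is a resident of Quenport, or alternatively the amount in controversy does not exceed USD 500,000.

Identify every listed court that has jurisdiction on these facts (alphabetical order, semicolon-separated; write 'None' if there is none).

The Ravhaven High Bench:
  (a) The plaintiff resides in Quenport, which is not Ravhaven — that alternative is enough. Condition met.
  (b) The claim is a contract claim, not a consumer claim, so one alternative holds. Satisfied.
  (c) The amount in controversy is USD 62,000, which meets the USD 56,000 floor, so one alternative holds. Satisfied.
  (d) The amount in controversy is 62,000 dollars, within the USD 500,000 ceiling, which satisfies one of the alternatives. Condition met.
  (e) Galloway Trading is organised under the laws of Ravhaven. Met.
  → The court has jurisdiction.
The Superior Court of Quenport:
  (a) The claim is a contract claim, which satisfies one of the alternatives. Met.
  (b) The claim is a contract claim, not a property claim, which satisfies one of the alternatives. Satisfied.
  (c) The amount in controversy is USD 62,000, which meets the 50,000 dollars floor. Met.
  (d) Lena Brightmoor resides in Quenport — that alternative is enough. Met.
  (e) The amount in controversy is 62,000 dollars, within the USD 500,000 ceiling, so one alternative holds. Met.
  → Every requirement is satisfied — jurisdiction.

the Ravhaven High Bench; the Superior Court of Quenport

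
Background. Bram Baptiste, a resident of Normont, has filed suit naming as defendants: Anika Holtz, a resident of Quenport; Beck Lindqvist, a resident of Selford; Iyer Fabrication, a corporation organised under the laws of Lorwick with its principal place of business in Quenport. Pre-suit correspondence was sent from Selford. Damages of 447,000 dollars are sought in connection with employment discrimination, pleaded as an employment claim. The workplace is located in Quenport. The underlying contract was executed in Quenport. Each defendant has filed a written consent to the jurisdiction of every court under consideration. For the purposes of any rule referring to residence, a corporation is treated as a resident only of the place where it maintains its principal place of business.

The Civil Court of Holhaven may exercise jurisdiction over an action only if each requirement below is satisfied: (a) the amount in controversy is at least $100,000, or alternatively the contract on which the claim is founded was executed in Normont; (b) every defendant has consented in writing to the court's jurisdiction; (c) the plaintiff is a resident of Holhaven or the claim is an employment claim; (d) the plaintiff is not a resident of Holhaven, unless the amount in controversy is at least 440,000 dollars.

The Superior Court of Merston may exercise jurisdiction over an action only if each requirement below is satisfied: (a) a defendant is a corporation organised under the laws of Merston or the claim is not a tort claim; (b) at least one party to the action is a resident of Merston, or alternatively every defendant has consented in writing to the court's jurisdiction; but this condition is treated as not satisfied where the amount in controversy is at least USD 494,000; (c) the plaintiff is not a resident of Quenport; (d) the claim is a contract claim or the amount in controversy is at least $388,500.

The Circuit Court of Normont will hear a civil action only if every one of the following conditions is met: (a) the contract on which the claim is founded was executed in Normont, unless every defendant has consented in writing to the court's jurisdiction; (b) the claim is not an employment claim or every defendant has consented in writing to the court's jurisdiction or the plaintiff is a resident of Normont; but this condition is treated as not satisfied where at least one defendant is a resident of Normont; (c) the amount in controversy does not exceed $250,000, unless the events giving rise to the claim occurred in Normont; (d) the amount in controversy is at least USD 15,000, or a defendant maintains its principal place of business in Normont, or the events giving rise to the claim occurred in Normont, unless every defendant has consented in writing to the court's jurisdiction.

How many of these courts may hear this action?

The Civil Court of Holhaven:
  (a) The amount in controversy is USD 447,000, which meets the $100,000 floor, which satisfies one of the alternatives. Condition met.
  (b) Every defendant has filed written consent. Satisfied.
  (c) The claim is an employment claim, so one alternative holds. Condition met.
  (d) The plaintiff resides in Normont, which is not Holhaven. Condition met.
  → All conditions met; jurisdiction exists.
The Superior Court of Merston:
  (a) The claim is an employment claim, not a tort claim, so one alternative holds. Satisfied.
  (b) Every defendant has filed written consent, so this disjunct is met. The carve-out does not apply: the amount in controversy is $447,000, below the $494,000 floor. Satisfied.
  (c) The plaintiff resides in Normont, which is not Quenport. Condition met.
  (d) The amount in controversy is 447,000 dollars, which meets the USD 388,500 floor, which satisfies one of the alternatives. Satisfied.
  → All conditions met; jurisdiction exists.
The Circuit Court of Normont:
  (a) The contract was executed in Quenport, not Normont. The proviso rescues it, though: every defendant has filed written consent. Satisfied.
  (b) Every defendant has filed written consent, which satisfies one of the alternatives. And the carve-out is inapplicable — no defendant resides in Normont (they reside in Quenport, Selford, Quenport). Met.
  (c) The amount in controversy is 447,000 dollars, above the 250,000 dollars ceiling. Nor does the 'unless' clause help: the operative events occurred in Quenport, not Normont. Not met.
  (d) The amount in controversy is $447,000, which meets the $15,000 floor, which satisfies one of the alternatives. Met.
  → At least one condition fails; no jurisdiction.
Courts with jurisdiction: the Civil Court of Holhaven, the Superior Court of Merston — 2 in total.

2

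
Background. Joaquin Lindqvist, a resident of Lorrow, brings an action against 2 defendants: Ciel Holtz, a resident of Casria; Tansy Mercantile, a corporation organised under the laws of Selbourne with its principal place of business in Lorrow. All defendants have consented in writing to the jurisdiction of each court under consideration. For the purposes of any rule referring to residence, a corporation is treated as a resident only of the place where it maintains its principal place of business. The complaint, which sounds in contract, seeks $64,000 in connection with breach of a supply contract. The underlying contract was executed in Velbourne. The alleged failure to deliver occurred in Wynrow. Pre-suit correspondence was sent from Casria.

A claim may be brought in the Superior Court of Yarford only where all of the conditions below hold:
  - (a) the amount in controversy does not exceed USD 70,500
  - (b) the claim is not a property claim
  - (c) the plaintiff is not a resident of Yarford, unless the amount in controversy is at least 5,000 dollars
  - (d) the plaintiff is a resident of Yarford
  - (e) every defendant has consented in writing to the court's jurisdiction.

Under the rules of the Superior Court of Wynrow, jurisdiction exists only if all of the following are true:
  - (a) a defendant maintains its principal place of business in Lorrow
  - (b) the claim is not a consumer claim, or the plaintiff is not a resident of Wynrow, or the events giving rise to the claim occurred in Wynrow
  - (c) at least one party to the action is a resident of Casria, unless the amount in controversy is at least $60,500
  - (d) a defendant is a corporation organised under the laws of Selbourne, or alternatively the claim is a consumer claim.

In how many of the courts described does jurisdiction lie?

The Superior Court of Yarford:
  (a) The amount in controversy is $64,000, within the 70,500 dollars ceiling. Condition met.
  (b) The claim is a contract claim, not a property claim. Met.
  (c) The plaintiff resides in Lorrow, which is not Yarford. Met.
  (d) The plaintiff resides in Lorrow, not Yarford. Fails.
  (e) Every defendant has filed written consent. Met.
  → No jurisdiction.
The Superior Court of Wynrow:
  (a) Tansy Mercantile has its principal place of business in Lorrow. Satisfied.
  (b) The claim is a contract claim, not a consumer claim, so this disjunct is met. Satisfied.
  (c) Ciel Holtz resides in Casria. Condition met.
  (d) Tansy Mercantile is organised under the laws of Selbourne, so one alternative holds. Met.
  → The court has jurisdiction.
Courts with jurisdiction: the Superior Court of Wynrow — 1 in total.

1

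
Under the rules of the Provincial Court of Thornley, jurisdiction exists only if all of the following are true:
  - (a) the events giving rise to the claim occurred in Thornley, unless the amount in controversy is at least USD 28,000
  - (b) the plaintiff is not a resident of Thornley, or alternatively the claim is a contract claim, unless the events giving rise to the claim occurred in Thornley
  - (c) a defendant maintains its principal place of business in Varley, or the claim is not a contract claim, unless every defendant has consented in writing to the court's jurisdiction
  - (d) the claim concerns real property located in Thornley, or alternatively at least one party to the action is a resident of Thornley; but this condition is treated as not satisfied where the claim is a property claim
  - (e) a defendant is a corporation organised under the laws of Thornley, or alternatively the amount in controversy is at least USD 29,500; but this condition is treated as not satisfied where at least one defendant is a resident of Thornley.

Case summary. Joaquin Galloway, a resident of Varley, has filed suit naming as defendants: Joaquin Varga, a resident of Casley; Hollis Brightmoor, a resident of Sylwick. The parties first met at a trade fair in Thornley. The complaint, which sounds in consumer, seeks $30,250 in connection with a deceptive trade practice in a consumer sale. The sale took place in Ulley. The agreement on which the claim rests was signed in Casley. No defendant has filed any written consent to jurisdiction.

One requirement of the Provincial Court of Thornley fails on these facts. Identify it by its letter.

(d)

The Provincial Court of Thornley:
  (a) The operative events occurred in Ulley, not Thornley. However, the amount in controversy is 30,250 dollars, which meets the 28,000 dollars floor, so the 'unless' proviso supplies this condition. Satisfied.
  (b) The plaintiff resides in Varley, which is not Thornley — that alternative is enough. Met.
  (c) The claim is a consumer claim, not a contract claim, so one alternative holds. Met.
  (d) The claim does not concern real property; no party resides in Thornley — none of the alternatives is met. Not satisfied.
  (e) The amount in controversy is USD 30,250, which meets the 29,500 dollars floor — that alternative is enough. The exception is not triggered, since no defendant resides in Thornley (they reside in Casley, Sylwick). Condition met.
Only condition (d) fails.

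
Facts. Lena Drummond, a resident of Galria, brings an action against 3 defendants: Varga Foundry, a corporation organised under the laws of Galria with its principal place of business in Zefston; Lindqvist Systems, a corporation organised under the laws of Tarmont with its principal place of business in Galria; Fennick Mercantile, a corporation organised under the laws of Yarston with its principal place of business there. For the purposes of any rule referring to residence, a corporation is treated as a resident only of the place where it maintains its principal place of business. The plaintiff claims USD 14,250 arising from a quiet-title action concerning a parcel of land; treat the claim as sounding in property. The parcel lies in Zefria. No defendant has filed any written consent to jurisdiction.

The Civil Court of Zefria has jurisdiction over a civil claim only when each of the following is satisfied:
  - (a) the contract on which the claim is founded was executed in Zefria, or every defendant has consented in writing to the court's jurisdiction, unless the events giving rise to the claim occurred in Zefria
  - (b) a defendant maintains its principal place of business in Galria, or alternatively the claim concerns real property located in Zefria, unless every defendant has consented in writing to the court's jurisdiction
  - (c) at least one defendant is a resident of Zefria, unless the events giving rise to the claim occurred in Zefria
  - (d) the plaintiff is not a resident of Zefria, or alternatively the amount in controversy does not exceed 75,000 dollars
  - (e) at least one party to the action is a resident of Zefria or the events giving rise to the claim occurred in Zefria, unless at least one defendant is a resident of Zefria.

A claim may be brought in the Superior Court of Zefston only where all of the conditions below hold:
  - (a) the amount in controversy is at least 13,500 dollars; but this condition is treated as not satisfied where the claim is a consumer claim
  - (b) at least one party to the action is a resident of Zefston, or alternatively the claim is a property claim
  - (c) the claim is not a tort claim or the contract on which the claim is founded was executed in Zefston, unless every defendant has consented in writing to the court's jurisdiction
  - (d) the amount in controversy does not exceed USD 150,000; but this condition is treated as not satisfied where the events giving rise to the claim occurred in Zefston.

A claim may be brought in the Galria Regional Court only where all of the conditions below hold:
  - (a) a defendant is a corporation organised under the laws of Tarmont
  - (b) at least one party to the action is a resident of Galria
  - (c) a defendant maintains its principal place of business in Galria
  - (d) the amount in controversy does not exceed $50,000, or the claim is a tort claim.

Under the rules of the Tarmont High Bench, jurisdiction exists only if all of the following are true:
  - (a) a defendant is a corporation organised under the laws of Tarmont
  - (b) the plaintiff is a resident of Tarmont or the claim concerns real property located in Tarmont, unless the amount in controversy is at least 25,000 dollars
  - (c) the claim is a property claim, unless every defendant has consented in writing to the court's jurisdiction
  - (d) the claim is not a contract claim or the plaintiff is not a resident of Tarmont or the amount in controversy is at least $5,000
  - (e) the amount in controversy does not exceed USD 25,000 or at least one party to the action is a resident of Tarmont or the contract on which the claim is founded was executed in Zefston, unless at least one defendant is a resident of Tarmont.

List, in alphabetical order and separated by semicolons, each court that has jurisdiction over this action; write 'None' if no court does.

the Civil Court of Zefria; the Galria Regional Court; the Superior Court of Zefston

The Civil Court of Zefria:
  (a) No contract (and hence no place of execution) is alleged; no such written consent has been filed — every alternative fails. But the operative events occurred in Zefria, and the 'unless' clause therefore excuses the requirement. Satisfied.
  (b) Lindqvist Systems has its principal place of business in Galria, which satisfies one of the alternatives. Met.
  (c) No defendant resides in Zefria (they reside in Zefston, Galria, Yarston). The proviso rescues it, though: the operative events occurred in Zefria. Met.
  (d) The plaintiff resides in Galria, which is not Zefria, which satisfies one of the alternatives. Met.
  (e) The operative events occurred in Zefria, which satisfies one of the alternatives. Met.
  → The court has jurisdiction.
The Superior Court of Zefston:
  (a) The amount in controversy is 14,250 dollars, which meets the $13,500 floor. And the carve-out is inapplicable — the claim is a property claim, not a consumer claim. Condition met.
  (b) Varga Foundry resides in Zefston, which satisfies one of the alternatives. Condition met.
  (c) The claim is a property claim, not a tort claim, so this disjunct is met. Condition met.
  (d) The amount in controversy is $14,250, within the 150,000 dollars ceiling. And the carve-out is inapplicable — the operative events occurred in Zefria, not Zefston. Condition met.
  → Every requirement is satisfied — jurisdiction.
The Galria Regional Court:
  (a) Lindqvist Systems is organised under the laws of Tarmont. Met.
  (b) Lena Drummond resides in Galria. Satisfied.
  (c) Lindqvist Systems has its principal place of business in Galria. Condition met.
  (d) The amount in controversy is $14,250, within the USD 50,000 ceiling, so this disjunct is met. Met.
  → All conditions met; jurisdiction exists.
The Tarmont High Bench:
  (a) Lindqvist Systems is organised under the laws of Tarmont. Met.
  (b) The plaintiff resides in Galria, not Tarmont; the property lies in Zefria, not Tarmont — none of the alternatives is met. Nor does the 'unless' clause help: the amount in controversy is USD 14,250, below the USD 25,000 floor. Not met.
  (c) The claim is a property claim. Met.
  (d) The claim is a property claim, not a contract claim, which satisfies one of the alternatives. Met.
  (e) The amount in controversy is USD 14,250, within the USD 25,000 ceiling, so one alternative holds. Satisfied.
  → No jurisdiction.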